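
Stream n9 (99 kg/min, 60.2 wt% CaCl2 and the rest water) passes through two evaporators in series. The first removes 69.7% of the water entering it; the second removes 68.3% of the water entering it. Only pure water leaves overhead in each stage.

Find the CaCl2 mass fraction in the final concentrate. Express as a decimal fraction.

0.940

water in feed = 99×0.398 = 39.402 kg/min.
After stage 1: water left = (1−0.697)×39.402 = 11.939; stream total = 71.537 kg/min.
After stage 2: water left = (1−0.683)×11.939 = 3.7846; final concentrate = 63.383 kg/min.
CaCl2 fraction = 59.598/63.383 = 0.940.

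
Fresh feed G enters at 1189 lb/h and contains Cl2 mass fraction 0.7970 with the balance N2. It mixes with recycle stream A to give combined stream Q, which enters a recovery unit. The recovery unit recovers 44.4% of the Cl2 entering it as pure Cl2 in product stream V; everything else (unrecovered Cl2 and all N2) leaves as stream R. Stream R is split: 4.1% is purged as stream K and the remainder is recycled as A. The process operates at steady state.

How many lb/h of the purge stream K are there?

287.6 lb/h

N2 enters only via G and leaves only via the purge: 1189×0.203 = 0.041×(N2 in R), and the recovery unit passes all N2, so N2 in Q = N2 in R = 5887 lb/h.
Cl2 in Q: m_A = 1189×0.797 + (1−0.041)·(1−0.444)·m_A, so m_A = 947.63/0.4668 = 2030.1 lb/h.
R = (1−0.444)×2030.1 + 5887 = 7015.7 lb/h.
Purge K = 0.041×7015.7 = 287.64 lb/h.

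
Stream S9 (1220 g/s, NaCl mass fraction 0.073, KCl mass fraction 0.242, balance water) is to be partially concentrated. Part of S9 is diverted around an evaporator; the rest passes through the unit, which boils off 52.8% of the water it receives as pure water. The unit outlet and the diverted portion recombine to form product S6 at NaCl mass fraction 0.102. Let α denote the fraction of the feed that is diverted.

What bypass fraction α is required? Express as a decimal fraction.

All 1220×0.073 = 89.06 g/s of NaCl reaches S6, so S6 = 89.06/0.102 = 873.14 g/s and vapour = 346.86 g/s.
The evaporator receives (1−α)·1220 of feed at 0.685 water and removes 0.528 of that water:
0.528×0.685×(1−α)×1220 = 346.86
(1−α) = 346.86/441.25 = 0.7861;  α = 0.2139.

0.214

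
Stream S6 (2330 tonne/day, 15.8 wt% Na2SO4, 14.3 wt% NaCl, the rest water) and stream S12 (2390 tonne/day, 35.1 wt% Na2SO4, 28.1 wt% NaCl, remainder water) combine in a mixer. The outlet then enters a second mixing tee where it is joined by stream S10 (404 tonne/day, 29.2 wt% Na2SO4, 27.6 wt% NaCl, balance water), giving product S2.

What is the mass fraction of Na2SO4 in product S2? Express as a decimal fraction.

Overall, product flow = 5124 tonne/day.
Na2SO4 in = 2330×0.158 + 2390×0.351 + 404×0.292 = 1325 tonne/day.
Na2SO4 fraction in S2 = 0.259.

0.259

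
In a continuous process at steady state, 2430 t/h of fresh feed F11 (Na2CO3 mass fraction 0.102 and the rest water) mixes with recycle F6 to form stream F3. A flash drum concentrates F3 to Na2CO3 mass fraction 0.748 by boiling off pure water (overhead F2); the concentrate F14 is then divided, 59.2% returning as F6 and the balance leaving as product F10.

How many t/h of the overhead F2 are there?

Overall Na2CO3 balance (none leaves overhead): Na2CO3 in fresh feed = Na2CO3 in product, i.e. 2430×0.102 = (1−0.592)·F14·0.748.
F14 = 247.86/(0.748×0.408) = 812.17 t/h.
Recycle F6 = 0.592×812.17 = 480.8 t/h.
Combined feed F3 = 2430 + 480.8 = 2910.8 t/h.
Overhead F2 = F3 − F14 = 2910.8 − 812.17 = 2098.6 t/h.

2099 t/h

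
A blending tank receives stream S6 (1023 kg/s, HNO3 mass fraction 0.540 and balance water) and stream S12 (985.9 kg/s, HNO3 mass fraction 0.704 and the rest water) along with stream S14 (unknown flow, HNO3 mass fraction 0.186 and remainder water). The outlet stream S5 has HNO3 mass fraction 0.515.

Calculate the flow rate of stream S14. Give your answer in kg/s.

Let S14 be the unknown flow. Total out = 2008.9 + S14.
HNO3 balance: 1246.5 + 0.186·S14 = 0.515·(2008.9 + S14)
(0.186 − 0.515)·S14 = 0.515×2008.9 − 1246.5 = -211.91
S14 = -211.91 / -0.329 = 644.1 kg/s

644.1 kg/s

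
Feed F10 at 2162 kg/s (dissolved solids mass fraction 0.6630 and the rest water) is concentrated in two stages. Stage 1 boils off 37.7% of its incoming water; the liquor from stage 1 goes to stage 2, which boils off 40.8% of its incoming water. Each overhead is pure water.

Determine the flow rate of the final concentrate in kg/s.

1702 kg/s

water in feed = 2162×0.337 = 728.59 kg/s.
After stage 1: water left = (1−0.377)×728.59 = 453.91; stream total = 1887.3 kg/s.
After stage 2: water left = (1−0.408)×453.91 = 268.72; final concentrate = 1702.1 kg/s.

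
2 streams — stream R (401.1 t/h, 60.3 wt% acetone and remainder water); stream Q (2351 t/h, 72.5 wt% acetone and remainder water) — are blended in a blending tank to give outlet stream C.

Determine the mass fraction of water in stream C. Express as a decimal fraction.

Total flow out = 401.1 + 2351 = 2752.1 t/h.
water in = 401.1×0.397 + 2351×0.275 = 805.76 t/h.
water mass fraction in C = 805.76/2752.1 = 0.2928.

0.2928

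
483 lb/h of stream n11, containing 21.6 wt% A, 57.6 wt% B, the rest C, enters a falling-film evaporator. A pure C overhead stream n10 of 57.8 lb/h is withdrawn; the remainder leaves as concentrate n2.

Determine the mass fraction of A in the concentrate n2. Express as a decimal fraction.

A is not removed: 483×0.216 = 104.33 lb/h of A enters n2.
Concentrate = 483 − 57.8 = 425.2 lb/h.
Mass fraction = 104.33/425.2 = 0.2454.

0.2454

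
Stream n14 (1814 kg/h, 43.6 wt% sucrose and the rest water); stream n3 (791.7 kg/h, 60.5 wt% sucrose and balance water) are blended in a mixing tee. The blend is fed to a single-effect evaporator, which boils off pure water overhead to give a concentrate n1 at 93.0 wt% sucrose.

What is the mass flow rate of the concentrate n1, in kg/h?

1365 kg/h

sucrose entering = 1814×0.436 + 791.7×0.605 = 1269.9 kg/h.
All sucrose reports to n1, so n1 = 1269.9/0.930 = 1365.5 kg/h.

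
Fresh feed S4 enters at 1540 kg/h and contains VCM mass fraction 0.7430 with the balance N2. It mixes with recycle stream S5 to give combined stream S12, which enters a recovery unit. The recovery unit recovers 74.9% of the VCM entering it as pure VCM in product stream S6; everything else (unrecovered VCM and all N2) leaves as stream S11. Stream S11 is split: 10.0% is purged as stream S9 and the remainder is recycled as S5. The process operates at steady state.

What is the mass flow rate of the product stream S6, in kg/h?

VCM in S12: m_A = 1540×0.743 + (1−0.100)·(1−0.749)·m_A, so m_A = 1144.2/0.7741 = 1478.1 kg/h.
Product S6 = 0.749×1478.1 = 1107.1 kg/h.

1107 kg/h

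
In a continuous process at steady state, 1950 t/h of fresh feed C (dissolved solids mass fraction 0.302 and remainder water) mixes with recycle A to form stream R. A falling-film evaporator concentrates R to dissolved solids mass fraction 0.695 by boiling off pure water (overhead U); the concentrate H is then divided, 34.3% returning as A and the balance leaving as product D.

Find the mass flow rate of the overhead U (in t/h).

1103 t/h

Overall dissolved solids balance (none leaves overhead): dissolved solids in fresh feed = dissolved solids in product, i.e. 1950×0.302 = (1−0.343)·H·0.695.
H = 588.9/(0.695×0.657) = 1289.7 t/h.
Recycle A = 0.343×1289.7 = 442.37 t/h.
Combined feed R = 1950 + 442.37 = 2392.4 t/h.
Overhead U = R − H = 2392.4 − 1289.7 = 1102.7 t/h.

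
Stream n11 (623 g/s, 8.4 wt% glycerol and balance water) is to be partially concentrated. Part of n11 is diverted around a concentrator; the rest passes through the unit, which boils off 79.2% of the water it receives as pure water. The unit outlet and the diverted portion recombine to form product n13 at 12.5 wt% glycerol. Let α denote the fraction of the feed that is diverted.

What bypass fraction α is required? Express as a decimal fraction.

0.548

All 623×0.084 = 52.332 g/s of glycerol reaches n13, so n13 = 52.332/0.125 = 418.66 g/s and vapour = 204.34 g/s.
The evaporator receives (1−α)·623 of feed at 0.916 water and removes 0.792 of that water:
0.792×0.916×(1−α)×623 = 204.34
(1−α) = 204.34/451.97 = 0.4521;  α = 0.5479.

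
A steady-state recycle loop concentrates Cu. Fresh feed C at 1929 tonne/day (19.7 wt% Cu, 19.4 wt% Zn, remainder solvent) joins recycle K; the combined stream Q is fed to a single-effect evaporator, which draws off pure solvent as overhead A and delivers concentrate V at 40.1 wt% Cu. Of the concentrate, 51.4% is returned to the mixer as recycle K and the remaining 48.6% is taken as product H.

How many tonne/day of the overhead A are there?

981.3 tonne/day

Overall Cu balance (none leaves overhead): Cu in fresh feed = Cu in product, i.e. 1929×0.197 = (1−0.514)·V·0.401.
V = 380.01/(0.401×0.486) = 1949.9 tonne/day.
Recycle K = 0.514×1949.9 = 1002.3 tonne/day.
Combined feed Q = 1929 + 1002.3 = 2931.3 tonne/day.
Overhead A = Q − V = 2931.3 − 1949.9 = 981.34 tonne/day.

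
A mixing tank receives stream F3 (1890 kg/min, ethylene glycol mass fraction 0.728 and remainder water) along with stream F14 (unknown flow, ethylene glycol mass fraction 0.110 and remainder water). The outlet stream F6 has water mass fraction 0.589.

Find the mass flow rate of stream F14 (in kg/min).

Let F14 be the unknown flow. Total out = 1890 + F14.
water balance: 514.08 + 0.890·F14 = 0.589·(1890 + F14)
(0.890 − 0.589)·F14 = 0.589×1890 − 514.08 = 599.13
F14 = 599.13 / 0.301 = 1990.5 kg/min

1990 kg/min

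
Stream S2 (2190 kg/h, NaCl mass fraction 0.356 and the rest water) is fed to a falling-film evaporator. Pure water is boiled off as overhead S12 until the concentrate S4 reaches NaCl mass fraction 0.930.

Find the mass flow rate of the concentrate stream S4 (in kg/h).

838.3 kg/h

NaCl is conserved: 2190×0.356 = 779.64 kg/h all reports to the concentrate.
Concentrate = 779.64/(target fraction) = 838.32 kg/h.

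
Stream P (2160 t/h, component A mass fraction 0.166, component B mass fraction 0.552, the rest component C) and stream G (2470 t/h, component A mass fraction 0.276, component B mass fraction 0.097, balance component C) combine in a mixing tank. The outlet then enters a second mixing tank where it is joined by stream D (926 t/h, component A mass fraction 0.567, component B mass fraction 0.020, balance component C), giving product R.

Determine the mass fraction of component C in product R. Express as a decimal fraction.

0.457

Overall, product flow = 5556 t/h.
component C in = 2160×0.282 + 2470×0.627 + 926×0.413 = 2540.2 t/h.
component C fraction in R = 0.457.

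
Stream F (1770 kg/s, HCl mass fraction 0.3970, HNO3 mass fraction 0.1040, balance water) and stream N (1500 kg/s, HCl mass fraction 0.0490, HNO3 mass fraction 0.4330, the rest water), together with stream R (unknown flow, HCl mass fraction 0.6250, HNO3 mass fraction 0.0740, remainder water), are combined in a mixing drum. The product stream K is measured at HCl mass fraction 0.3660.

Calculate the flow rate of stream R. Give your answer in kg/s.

Let R be the unknown flow. Total out = 3270 + R.
HCl balance: 776.19 + 0.625·R = 0.366·(3270 + R)
(0.625 − 0.366)·R = 0.366×3270 − 776.19 = 420.63
R = 420.63 / 0.259 = 1624.1 kg/s

1624 kg/s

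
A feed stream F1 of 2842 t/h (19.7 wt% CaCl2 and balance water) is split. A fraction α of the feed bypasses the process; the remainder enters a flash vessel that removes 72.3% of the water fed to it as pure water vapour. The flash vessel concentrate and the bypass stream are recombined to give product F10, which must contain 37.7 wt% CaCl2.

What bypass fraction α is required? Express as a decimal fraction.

0.178

All 2842×0.197 = 559.87 t/h of CaCl2 reaches F10, so F10 = 559.87/0.377 = 1485.1 t/h and vapour = 1356.9 t/h.
The evaporator receives (1−α)·2842 of feed at 0.803 water and removes 0.723 of that water:
0.723×0.803×(1−α)×2842 = 1356.9
(1−α) = 1356.9/1650 = 0.8224;  α = 0.1776.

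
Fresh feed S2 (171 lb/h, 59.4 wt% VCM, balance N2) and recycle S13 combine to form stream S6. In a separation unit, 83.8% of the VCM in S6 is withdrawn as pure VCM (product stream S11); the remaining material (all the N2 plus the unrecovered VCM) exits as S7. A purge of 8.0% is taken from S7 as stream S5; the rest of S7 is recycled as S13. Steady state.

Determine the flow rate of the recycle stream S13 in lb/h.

816.2 lb/h

N2 enters only via S2 and leaves only via the purge: 171×0.406 = 0.080×(N2 in S7), and the separation unit passes all N2, so N2 in S6 = N2 in S7 = 867.83 lb/h.
VCM in S6: m_A = 171×0.594 + (1−0.080)·(1−0.838)·m_A, so m_A = 101.57/0.8510 = 119.36 lb/h.
S7 = (1−0.838)×119.36 + 867.83 = 887.16 lb/h.
Recycle S13 = (1−0.080)×887.16 = 816.19 lb/h.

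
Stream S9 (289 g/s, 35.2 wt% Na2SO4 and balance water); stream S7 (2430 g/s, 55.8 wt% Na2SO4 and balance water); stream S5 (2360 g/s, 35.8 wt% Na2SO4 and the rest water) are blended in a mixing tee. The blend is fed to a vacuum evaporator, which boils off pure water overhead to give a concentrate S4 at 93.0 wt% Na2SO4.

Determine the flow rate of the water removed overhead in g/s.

2603 g/s

Na2SO4 entering = 289×0.352 + 2430×0.558 + 2360×0.358 = 2302.5 g/s.
All Na2SO4 reports to S4, so S4 = 2302.5/0.930 = 2475.9 g/s.
Total feed = 5079 g/s; overhead = 5079 − 2475.9 = 2603.1 g/s.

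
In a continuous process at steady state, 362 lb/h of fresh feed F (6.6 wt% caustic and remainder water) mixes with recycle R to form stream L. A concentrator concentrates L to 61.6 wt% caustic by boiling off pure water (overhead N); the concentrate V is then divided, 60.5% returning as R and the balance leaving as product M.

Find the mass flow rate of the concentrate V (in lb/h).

98.19 lb/h

Overall caustic balance (none leaves overhead): caustic in fresh feed = caustic in product, i.e. 362×0.066 = (1−0.605)·V·0.616.
V = 23.892/(0.616×0.395) = 98.192 lb/h.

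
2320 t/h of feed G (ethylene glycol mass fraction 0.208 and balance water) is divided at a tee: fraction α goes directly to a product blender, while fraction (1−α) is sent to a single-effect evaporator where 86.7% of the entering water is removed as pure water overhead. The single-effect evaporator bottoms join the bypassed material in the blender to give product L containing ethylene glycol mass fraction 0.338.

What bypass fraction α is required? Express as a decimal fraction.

All 2320×0.208 = 482.56 t/h of ethylene glycol reaches L, so L = 482.56/0.338 = 1427.7 t/h and vapour = 892.31 t/h.
The evaporator receives (1−α)·2320 of feed at 0.792 water and removes 0.867 of that water:
0.867×0.792×(1−α)×2320 = 892.31
(1−α) = 892.31/1593.1 = 0.5601;  α = 0.4399.

0.440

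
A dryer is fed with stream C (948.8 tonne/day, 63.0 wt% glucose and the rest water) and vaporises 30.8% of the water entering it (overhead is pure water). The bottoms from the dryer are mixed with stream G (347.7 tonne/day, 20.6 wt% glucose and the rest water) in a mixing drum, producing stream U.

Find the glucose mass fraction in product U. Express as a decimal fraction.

0.563

Vapour removed = 0.308×0.370×948.8 = 108.13 tonne/day; concentrate = 840.67 tonne/day.
glucose reaching the mixer = 597.74 (from concentrate) + 347.7×0.206 = 669.37 tonne/day.
Product flow = 840.67 + 347.7 = 1188.4 tonne/day; glucose fraction = 0.563.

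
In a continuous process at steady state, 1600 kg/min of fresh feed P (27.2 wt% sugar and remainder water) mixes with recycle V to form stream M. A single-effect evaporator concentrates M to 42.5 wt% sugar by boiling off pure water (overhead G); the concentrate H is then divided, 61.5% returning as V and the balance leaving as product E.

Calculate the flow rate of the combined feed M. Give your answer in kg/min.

Overall sugar balance (none leaves overhead): sugar in fresh feed = sugar in product, i.e. 1600×0.272 = (1−0.615)·H·0.425.
H = 435.2/(0.425×0.385) = 2659.7 kg/min.
Recycle V = 0.615×2659.7 = 1635.7 kg/min.
Combined feed M = 1600 + 1635.7 = 3235.7 kg/min.

3236 kg/min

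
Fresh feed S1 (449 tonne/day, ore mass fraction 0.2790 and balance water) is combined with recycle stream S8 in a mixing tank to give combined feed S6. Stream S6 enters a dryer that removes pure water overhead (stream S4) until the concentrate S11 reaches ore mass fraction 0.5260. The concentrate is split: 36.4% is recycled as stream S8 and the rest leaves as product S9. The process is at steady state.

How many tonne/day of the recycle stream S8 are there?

136.3 tonne/day

Overall ore balance (none leaves overhead): ore in fresh feed = ore in product, i.e. 449×0.279 = (1−0.364)·S11·0.526.
S11 = 125.27/(0.526×0.636) = 374.46 tonne/day.
Recycle S8 = 0.364×374.46 = 136.3 tonne/day.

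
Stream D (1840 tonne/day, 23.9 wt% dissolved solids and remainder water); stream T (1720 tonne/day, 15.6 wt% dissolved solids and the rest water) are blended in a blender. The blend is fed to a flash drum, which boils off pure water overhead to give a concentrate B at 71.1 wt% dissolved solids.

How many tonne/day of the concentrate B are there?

995.9 tonne/day

dissolved solids entering = 1840×0.239 + 1720×0.156 = 708.08 tonne/day.
All dissolved solids reports to B, so B = 708.08/0.711 = 995.89 tonne/day.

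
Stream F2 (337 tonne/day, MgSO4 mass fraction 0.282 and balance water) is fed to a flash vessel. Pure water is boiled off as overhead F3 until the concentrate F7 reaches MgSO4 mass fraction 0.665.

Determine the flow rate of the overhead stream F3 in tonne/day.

MgSO4 is conserved: 337×0.282 = 95.034 tonne/day all reports to the concentrate.
Concentrate = 95.034/(target fraction) = 142.91 tonne/day.
Overhead = 337 − 142.91 = 194.09 tonne/day.

194.1 tonne/day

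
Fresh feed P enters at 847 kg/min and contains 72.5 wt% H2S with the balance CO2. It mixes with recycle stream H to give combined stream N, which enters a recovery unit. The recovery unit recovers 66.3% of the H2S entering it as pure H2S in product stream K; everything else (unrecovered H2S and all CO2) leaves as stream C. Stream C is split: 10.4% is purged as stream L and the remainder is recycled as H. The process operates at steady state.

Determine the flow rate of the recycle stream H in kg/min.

2272 kg/min

CO2 enters only via P and leaves only via the purge: 847×0.275 = 0.104×(CO2 in C), and the recovery unit passes all CO2, so CO2 in N = CO2 in C = 2239.7 kg/min.
H2S in N: m_A = 847×0.725 + (1−0.104)·(1−0.663)·m_A, so m_A = 614.07/0.6980 = 879.7 kg/min.
C = (1−0.663)×879.7 + 2239.7 = 2536.1 kg/min.
Recycle H = (1−0.104)×2536.1 = 2272.4 kg/min.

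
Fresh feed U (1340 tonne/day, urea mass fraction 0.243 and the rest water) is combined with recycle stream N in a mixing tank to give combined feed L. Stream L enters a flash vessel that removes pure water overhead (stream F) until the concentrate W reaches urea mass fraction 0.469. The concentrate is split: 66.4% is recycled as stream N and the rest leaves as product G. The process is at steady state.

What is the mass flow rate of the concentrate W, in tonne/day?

2066 tonne/day

Overall urea balance (none leaves overhead): urea in fresh feed = urea in product, i.e. 1340×0.243 = (1−0.664)·W·0.469.
W = 325.62/(0.469×0.336) = 2066.3 tonne/day.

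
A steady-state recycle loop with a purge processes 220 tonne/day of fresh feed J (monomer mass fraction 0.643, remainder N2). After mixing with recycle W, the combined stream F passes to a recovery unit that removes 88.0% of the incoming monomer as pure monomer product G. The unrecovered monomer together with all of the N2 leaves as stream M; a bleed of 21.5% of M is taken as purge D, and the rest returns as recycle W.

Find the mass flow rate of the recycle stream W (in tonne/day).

N2 enters only via J and leaves only via the purge: 220×0.357 = 0.215×(N2 in M), and the recovery unit passes all N2, so N2 in F = N2 in M = 365.3 tonne/day.
monomer in F: m_A = 220×0.643 + (1−0.215)·(1−0.880)·m_A, so m_A = 141.46/0.9058 = 156.17 tonne/day.
M = (1−0.880)×156.17 + 365.3 = 384.04 tonne/day.
Recycle W = (1−0.215)×384.04 = 301.47 tonne/day.

301.5 tonne/day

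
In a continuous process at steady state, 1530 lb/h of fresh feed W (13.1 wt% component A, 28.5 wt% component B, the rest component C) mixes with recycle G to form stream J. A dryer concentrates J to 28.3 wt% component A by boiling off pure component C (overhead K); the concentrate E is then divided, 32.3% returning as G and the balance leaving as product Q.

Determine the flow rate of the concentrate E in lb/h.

1046 lb/h

Overall component A balance (none leaves overhead): component A in fresh feed = component A in product, i.e. 1530×0.131 = (1−0.323)·E·0.283.
E = 200.43/(0.283×0.677) = 1046.1 lb/h.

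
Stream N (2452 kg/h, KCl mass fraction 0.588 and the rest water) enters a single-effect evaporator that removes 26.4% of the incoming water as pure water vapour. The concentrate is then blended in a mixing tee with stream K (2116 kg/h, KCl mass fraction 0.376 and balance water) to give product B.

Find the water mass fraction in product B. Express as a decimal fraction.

0.480

Vapour removed = 0.264×0.412×2452 = 266.7 kg/h; concentrate = 2185.3 kg/h.
water reaching the mixer = 743.52 (from concentrate) + 2116×0.624 = 2063.9 kg/h.
Product flow = 2185.3 + 2116 = 4301.3 kg/h; water fraction = 0.480.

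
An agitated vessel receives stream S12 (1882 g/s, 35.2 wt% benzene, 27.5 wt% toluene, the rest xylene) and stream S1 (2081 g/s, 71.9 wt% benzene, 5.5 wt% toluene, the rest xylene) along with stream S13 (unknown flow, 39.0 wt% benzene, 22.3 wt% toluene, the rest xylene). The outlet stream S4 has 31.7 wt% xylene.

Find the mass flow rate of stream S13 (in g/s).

Let S13 be the unknown flow. Total out = 3963 + S13.
xylene balance: 1172.3 + 0.387·S13 = 0.317·(3963 + S13)
(0.387 − 0.317)·S13 = 0.317×3963 − 1172.3 = 83.979
S13 = 83.979 / 0.070 = 1199.7 g/s

1200 g/s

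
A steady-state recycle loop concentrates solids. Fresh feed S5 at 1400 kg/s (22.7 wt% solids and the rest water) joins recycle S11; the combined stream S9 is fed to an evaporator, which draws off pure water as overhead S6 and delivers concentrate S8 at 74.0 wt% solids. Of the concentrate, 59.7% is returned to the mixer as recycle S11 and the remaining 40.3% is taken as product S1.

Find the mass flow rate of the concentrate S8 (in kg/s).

1066 kg/s

Overall solids balance (none leaves overhead): solids in fresh feed = solids in product, i.e. 1400×0.227 = (1−0.597)·S8·0.740.
S8 = 317.8/(0.740×0.403) = 1065.7 kg/s.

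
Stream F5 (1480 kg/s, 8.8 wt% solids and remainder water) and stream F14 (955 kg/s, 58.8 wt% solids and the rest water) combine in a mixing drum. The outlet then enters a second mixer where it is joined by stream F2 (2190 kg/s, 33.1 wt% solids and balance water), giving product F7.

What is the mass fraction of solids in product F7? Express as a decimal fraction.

0.306

Overall, product flow = 4625 kg/s.
solids in = 1480×0.088 + 955×0.588 + 2190×0.331 = 1416.7 kg/s.
solids fraction in F7 = 0.306.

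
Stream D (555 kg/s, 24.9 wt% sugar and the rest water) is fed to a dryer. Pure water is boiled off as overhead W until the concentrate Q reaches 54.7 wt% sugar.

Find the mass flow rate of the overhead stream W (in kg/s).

sugar is conserved: 555×0.249 = 138.19 kg/s all reports to the concentrate.
Concentrate = 138.19/(target fraction) = 252.64 kg/s.
Overhead = 555 − 252.64 = 302.36 kg/s.

302.4 kg/s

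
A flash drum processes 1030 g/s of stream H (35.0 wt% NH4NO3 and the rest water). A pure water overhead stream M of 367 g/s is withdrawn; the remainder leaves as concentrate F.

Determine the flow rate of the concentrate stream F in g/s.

Concentrate = 1030 − 367 = 663 g/s.

663 g/s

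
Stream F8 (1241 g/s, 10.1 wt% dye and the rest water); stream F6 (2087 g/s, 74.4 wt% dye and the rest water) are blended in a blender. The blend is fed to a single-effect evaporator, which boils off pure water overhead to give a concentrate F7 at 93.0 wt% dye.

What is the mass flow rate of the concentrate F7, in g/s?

1804 g/s

dye entering = 1241×0.101 + 2087×0.744 = 1678.1 g/s.
All dye reports to F7, so F7 = 1678.1/0.930 = 1804.4 g/s.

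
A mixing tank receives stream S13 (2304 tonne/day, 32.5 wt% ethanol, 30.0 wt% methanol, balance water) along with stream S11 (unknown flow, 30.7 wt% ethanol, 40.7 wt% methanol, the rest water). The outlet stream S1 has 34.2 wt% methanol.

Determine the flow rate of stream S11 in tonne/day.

Let S11 be the unknown flow. Total out = 2304 + S11.
methanol balance: 691.2 + 0.407·S11 = 0.342·(2304 + S11)
(0.407 − 0.342)·S11 = 0.342×2304 − 691.2 = 96.768
S11 = 96.768 / 0.065 = 1488.7 tonne/day

1489 tonne/day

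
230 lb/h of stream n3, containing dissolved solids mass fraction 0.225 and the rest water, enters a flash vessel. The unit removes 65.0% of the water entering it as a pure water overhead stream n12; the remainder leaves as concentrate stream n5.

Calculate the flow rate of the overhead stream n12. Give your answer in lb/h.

water entering = 230×0.775 = 178.25 lb/h; overhead removed = 0.650×178.25 = 115.86 lb/h.

115.9 lb/h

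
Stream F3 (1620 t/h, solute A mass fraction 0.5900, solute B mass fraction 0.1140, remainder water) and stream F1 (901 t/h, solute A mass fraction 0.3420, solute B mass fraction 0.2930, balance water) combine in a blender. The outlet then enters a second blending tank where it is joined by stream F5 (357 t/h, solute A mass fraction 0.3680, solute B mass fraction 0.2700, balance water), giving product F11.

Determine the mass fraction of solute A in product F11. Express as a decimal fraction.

0.4848

Overall, product flow = 2878 t/h.
solute A in = 1620×0.590 + 901×0.342 + 357×0.368 = 1395.3 t/h.
solute A fraction in F11 = 0.4848.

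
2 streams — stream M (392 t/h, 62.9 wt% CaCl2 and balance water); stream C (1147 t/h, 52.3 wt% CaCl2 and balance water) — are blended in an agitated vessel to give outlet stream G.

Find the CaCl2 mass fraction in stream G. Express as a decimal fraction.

Total flow out = 392 + 1147 = 1539 t/h.
CaCl2 in = 392×0.629 + 1147×0.523 = 846.45 t/h.
CaCl2 mass fraction in G = 846.45/1539 = 0.550.

0.550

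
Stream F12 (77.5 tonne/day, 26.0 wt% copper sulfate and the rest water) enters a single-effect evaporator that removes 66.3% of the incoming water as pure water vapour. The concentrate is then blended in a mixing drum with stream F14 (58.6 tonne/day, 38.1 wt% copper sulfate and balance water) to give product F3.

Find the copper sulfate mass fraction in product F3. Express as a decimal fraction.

0.433

Vapour removed = 0.663×0.740×77.5 = 38.023 tonne/day; concentrate = 39.477 tonne/day.
copper sulfate reaching the mixer = 20.15 (from concentrate) + 58.6×0.381 = 42.477 tonne/day.
Product flow = 39.477 + 58.6 = 98.077 tonne/day; copper sulfate fraction = 0.433.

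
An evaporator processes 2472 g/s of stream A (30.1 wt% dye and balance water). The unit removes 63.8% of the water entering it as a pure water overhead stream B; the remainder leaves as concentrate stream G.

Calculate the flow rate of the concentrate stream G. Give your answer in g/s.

water entering = 2472×0.699 = 1727.9 g/s; overhead removed = 0.638×1727.9 = 1102.4 g/s.
Concentrate = 2472 − 1102.4 = 1369.6 g/s.

1370 g/s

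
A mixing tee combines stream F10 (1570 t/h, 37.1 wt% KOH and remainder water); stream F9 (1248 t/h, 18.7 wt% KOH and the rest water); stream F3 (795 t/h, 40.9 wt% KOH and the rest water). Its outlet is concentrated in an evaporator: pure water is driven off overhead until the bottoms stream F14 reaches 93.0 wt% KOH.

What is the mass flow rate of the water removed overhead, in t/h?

KOH entering = 1570×0.371 + 1248×0.187 + 795×0.409 = 1141 t/h.
All KOH reports to F14, so F14 = 1141/0.930 = 1226.9 t/h.
Total feed = 3613 t/h; overhead = 3613 − 1226.9 = 2386.1 t/h.

2386 t/h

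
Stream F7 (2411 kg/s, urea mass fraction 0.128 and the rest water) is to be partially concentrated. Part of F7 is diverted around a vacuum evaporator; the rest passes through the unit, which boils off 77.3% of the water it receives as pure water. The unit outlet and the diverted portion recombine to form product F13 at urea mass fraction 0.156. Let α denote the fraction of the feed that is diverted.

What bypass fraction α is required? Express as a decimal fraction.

0.734

All 2411×0.128 = 308.61 kg/s of urea reaches F13, so F13 = 308.61/0.156 = 1978.3 kg/s and vapour = 432.74 kg/s.
The evaporator receives (1−α)·2411 of feed at 0.872 water and removes 0.773 of that water:
0.773×0.872×(1−α)×2411 = 432.74
(1−α) = 432.74/1625.1 = 0.2663;  α = 0.7337.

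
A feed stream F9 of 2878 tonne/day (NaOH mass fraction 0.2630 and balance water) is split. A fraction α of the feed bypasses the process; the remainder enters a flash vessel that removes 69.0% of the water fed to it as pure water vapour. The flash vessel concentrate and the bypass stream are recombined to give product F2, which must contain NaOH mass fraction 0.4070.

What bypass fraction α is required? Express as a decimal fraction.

All 2878×0.263 = 756.91 tonne/day of NaOH reaches F2, so F2 = 756.91/0.407 = 1859.7 tonne/day and vapour = 1018.3 tonne/day.
The evaporator receives (1−α)·2878 of feed at 0.737 water and removes 0.690 of that water:
0.690×0.737×(1−α)×2878 = 1018.3
(1−α) = 1018.3/1463.5 = 0.6957;  α = 0.3043.

0.304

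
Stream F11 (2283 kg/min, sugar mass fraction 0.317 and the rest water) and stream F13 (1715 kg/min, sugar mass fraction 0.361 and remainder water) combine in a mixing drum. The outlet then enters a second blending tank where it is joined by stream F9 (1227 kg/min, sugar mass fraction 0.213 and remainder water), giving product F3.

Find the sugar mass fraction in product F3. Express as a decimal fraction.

0.307

Overall, product flow = 5225 kg/min.
sugar in = 2283×0.317 + 1715×0.361 + 1227×0.213 = 1604.2 kg/min.
sugar fraction in F3 = 0.307.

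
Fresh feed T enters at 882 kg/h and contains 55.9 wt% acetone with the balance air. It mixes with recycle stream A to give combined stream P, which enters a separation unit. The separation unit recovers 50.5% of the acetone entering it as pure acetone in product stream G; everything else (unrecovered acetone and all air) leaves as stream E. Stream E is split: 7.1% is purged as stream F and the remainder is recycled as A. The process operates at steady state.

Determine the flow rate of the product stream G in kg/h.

acetone in P: m_A = 882×0.559 + (1−0.071)·(1−0.505)·m_A, so m_A = 493.04/0.5401 = 912.79 kg/h.
Product G = 0.505×912.79 = 460.96 kg/h.

461 kg/h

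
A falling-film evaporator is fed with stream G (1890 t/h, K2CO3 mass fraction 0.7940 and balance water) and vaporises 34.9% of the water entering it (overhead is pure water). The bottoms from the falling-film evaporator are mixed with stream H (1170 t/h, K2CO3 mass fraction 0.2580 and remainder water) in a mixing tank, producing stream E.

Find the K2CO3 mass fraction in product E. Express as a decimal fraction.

Vapour removed = 0.349×0.206×1890 = 135.88 t/h; concentrate = 1754.1 t/h.
K2CO3 reaching the mixer = 1500.7 (from concentrate) + 1170×0.258 = 1802.5 t/h.
Product flow = 1754.1 + 1170 = 2924.1 t/h; K2CO3 fraction = 0.6164.

0.6164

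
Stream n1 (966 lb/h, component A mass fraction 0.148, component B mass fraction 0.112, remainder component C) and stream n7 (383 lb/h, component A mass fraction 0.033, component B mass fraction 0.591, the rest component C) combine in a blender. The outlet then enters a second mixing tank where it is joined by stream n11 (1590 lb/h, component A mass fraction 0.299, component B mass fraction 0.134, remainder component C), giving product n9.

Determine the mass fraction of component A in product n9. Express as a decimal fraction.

Overall, product flow = 2939 lb/h.
component A in = 966×0.148 + 383×0.033 + 1590×0.299 = 631.02 lb/h.
component A fraction in n9 = 0.215.

0.215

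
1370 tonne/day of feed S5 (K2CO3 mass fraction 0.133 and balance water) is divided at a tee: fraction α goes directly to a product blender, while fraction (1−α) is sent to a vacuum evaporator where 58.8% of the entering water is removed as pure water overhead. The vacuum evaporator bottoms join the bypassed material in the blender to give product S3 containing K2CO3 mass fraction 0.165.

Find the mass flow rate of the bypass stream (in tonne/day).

All 1370×0.133 = 182.21 tonne/day of K2CO3 reaches S3, so S3 = 182.21/0.165 = 1104.3 tonne/day and vapour = 265.7 tonne/day.
The evaporator receives (1−α)·1370 of feed at 0.867 water and removes 0.588 of that water:
0.588×0.867×(1−α)×1370 = 265.7
(1−α) = 265.7/698.42 = 0.3804;  α = 0.6196.
Bypass flow = 0.6196×1370 = 848.82 tonne/day.

848.8 tonne/day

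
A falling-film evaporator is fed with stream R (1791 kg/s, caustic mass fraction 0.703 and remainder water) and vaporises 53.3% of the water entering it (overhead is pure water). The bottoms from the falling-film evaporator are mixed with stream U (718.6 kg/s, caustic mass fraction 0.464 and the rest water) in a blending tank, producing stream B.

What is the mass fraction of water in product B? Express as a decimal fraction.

Vapour removed = 0.533×0.297×1791 = 283.52 kg/s; concentrate = 1507.5 kg/s.
water reaching the mixer = 248.41 (from concentrate) + 718.6×0.536 = 633.58 kg/s.
Product flow = 1507.5 + 718.6 = 2226.1 kg/s; water fraction = 0.285.

0.285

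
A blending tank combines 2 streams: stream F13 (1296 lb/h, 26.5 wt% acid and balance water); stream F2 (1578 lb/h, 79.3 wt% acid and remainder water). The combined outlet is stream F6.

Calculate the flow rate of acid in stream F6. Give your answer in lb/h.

acid out = acid in = 1296×0.265 + 1578×0.793 = 1594.8 lb/h.

1595 lb/h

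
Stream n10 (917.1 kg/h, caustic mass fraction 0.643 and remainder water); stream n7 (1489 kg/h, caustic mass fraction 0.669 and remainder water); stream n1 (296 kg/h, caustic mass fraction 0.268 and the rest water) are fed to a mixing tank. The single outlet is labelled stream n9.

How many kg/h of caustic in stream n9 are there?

1665 kg/h

caustic out = caustic in = 917.1×0.643 + 1489×0.669 + 296×0.268 = 1665.2 kg/h.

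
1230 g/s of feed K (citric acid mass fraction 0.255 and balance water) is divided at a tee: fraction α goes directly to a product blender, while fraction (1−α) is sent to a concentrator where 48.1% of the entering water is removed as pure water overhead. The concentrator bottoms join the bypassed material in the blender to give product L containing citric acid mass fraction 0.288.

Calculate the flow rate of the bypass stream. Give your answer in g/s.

All 1230×0.255 = 313.65 g/s of citric acid reaches L, so L = 313.65/0.288 = 1089.1 g/s and vapour = 140.94 g/s.
The evaporator receives (1−α)·1230 of feed at 0.745 water and removes 0.481 of that water:
0.481×0.745×(1−α)×1230 = 140.94
(1−α) = 140.94/440.76 = 0.3198;  α = 0.6802.
Bypass flow = 0.6802×1230 = 836.7 g/s.

836.7 g/s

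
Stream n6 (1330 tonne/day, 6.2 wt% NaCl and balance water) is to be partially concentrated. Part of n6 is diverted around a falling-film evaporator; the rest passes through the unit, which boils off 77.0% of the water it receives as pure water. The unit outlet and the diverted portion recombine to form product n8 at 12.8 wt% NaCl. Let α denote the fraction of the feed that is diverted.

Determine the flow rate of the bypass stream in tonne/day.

380.5 tonne/day

All 1330×0.062 = 82.46 tonne/day of NaCl reaches n8, so n8 = 82.46/0.128 = 644.22 tonne/day and vapour = 685.78 tonne/day.
The evaporator receives (1−α)·1330 of feed at 0.938 water and removes 0.770 of that water:
0.770×0.938×(1−α)×1330 = 685.78
(1−α) = 685.78/960.61 = 0.7139;  α = 0.2861.
Bypass flow = 0.2861×1330 = 380.51 tonne/day.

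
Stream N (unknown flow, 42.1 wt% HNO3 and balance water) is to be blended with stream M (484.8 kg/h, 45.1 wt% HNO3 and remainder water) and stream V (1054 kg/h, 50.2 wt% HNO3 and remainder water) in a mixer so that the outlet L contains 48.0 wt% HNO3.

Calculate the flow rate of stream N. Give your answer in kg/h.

Let N be the unknown flow. Total out = 1538.8 + N.
HNO3 balance: 747.75 + 0.421·N = 0.480·(1538.8 + N)
(0.421 − 0.480)·N = 0.480×1538.8 − 747.75 = -9.1288
N = -9.1288 / -0.059 = 154.73 kg/h

154.7 kg/h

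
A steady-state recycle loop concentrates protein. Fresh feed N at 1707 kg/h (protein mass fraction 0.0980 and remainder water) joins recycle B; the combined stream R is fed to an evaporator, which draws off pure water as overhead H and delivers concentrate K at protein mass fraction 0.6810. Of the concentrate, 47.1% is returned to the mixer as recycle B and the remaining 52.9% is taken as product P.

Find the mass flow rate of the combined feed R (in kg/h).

Overall protein balance (none leaves overhead): protein in fresh feed = protein in product, i.e. 1707×0.098 = (1−0.471)·K·0.681.
K = 167.29/(0.681×0.529) = 464.36 kg/h.
Recycle B = 0.471×464.36 = 218.71 kg/h.
Combined feed R = 1707 + 218.71 = 1925.7 kg/h.

1926 kg/h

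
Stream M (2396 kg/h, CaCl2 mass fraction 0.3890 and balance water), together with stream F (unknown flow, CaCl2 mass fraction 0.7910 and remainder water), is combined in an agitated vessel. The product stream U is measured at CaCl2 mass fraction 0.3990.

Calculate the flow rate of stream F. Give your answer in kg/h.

Let F be the unknown flow. Total out = 2396 + F.
CaCl2 balance: 932.04 + 0.791·F = 0.399·(2396 + F)
(0.791 − 0.399)·F = 0.399×2396 − 932.04 = 23.96
F = 23.96 / 0.392 = 61.122 kg/h

61.12 kg/h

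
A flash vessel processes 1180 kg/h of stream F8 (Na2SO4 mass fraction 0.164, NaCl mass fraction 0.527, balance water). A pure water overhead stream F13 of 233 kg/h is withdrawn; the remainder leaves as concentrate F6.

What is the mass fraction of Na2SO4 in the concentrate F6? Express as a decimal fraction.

Na2SO4 is not removed: 1180×0.164 = 193.52 kg/h of Na2SO4 enters F6.
Concentrate = 1180 − 233 = 947 kg/h.
Mass fraction = 193.52/947 = 0.204.

0.204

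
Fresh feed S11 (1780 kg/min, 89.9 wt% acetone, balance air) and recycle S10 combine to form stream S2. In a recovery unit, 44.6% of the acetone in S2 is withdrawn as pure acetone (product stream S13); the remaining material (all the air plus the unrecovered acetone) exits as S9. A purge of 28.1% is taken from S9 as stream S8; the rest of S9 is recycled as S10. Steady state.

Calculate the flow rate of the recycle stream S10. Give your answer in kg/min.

air enters only via S11 and leaves only via the purge: 1780×0.101 = 0.281×(air in S9), and the recovery unit passes all air, so air in S2 = air in S9 = 639.79 kg/min.
acetone in S2: m_A = 1780×0.899 + (1−0.281)·(1−0.446)·m_A, so m_A = 1600.2/0.6017 = 2659.6 kg/min.
S9 = (1−0.446)×2659.6 + 639.79 = 2113.2 kg/min.
Recycle S10 = (1−0.281)×2113.2 = 1519.4 kg/min.

1519 kg/min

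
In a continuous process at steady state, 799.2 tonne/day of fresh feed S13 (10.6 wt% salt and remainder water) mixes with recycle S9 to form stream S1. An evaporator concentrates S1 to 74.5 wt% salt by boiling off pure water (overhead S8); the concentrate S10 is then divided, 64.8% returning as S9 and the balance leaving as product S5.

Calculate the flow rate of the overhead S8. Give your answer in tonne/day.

685.5 tonne/day

Overall salt balance (none leaves overhead): salt in fresh feed = salt in product, i.e. 799.2×0.106 = (1−0.648)·S10·0.745.
S10 = 84.715/(0.745×0.352) = 323.04 tonne/day.
Recycle S9 = 0.648×323.04 = 209.33 tonne/day.
Combined feed S1 = 799.2 + 209.33 = 1008.5 tonne/day.
Overhead S8 = S1 − S10 = 1008.5 − 323.04 = 685.49 tonne/day.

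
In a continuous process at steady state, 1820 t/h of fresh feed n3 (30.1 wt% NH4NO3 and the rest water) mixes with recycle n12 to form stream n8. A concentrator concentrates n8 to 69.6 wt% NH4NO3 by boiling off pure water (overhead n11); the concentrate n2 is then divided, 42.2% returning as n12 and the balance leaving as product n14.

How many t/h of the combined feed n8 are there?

2395 t/h

Overall NH4NO3 balance (none leaves overhead): NH4NO3 in fresh feed = NH4NO3 in product, i.e. 1820×0.301 = (1−0.422)·n2·0.696.
n2 = 547.82/(0.696×0.578) = 1361.8 t/h.
Recycle n12 = 0.422×1361.8 = 574.66 t/h.
Combined feed n8 = 1820 + 574.66 = 2394.7 t/h.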